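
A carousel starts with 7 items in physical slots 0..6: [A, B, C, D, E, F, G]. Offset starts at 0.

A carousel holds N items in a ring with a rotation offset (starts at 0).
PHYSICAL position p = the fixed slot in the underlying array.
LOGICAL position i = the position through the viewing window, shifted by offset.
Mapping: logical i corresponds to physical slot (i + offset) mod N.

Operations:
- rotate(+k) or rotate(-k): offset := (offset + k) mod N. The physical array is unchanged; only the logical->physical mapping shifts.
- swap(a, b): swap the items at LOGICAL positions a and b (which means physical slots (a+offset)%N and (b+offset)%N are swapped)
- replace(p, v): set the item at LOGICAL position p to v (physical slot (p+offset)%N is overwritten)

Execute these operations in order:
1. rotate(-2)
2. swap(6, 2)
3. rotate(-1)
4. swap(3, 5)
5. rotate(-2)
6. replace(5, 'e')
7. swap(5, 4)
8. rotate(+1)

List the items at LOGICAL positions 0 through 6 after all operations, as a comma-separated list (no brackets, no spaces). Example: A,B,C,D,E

After op 1 (rotate(-2)): offset=5, physical=[A,B,C,D,E,F,G], logical=[F,G,A,B,C,D,E]
After op 2 (swap(6, 2)): offset=5, physical=[E,B,C,D,A,F,G], logical=[F,G,E,B,C,D,A]
After op 3 (rotate(-1)): offset=4, physical=[E,B,C,D,A,F,G], logical=[A,F,G,E,B,C,D]
After op 4 (swap(3, 5)): offset=4, physical=[C,B,E,D,A,F,G], logical=[A,F,G,C,B,E,D]
After op 5 (rotate(-2)): offset=2, physical=[C,B,E,D,A,F,G], logical=[E,D,A,F,G,C,B]
After op 6 (replace(5, 'e')): offset=2, physical=[e,B,E,D,A,F,G], logical=[E,D,A,F,G,e,B]
After op 7 (swap(5, 4)): offset=2, physical=[G,B,E,D,A,F,e], logical=[E,D,A,F,e,G,B]
After op 8 (rotate(+1)): offset=3, physical=[G,B,E,D,A,F,e], logical=[D,A,F,e,G,B,E]

Answer: D,A,F,e,G,B,E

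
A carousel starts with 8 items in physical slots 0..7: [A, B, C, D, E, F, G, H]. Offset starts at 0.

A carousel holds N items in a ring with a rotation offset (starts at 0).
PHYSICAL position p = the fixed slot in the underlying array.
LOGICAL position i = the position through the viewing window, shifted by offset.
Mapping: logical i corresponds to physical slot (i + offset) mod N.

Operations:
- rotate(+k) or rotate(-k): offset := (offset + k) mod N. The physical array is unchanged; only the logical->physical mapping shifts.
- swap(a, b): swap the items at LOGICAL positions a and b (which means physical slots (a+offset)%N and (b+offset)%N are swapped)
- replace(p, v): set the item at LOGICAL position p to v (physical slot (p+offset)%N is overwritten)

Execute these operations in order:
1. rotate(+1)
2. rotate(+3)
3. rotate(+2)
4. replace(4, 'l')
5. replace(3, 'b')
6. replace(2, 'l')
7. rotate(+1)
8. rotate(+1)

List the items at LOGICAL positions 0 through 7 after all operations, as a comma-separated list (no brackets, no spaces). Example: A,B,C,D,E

After op 1 (rotate(+1)): offset=1, physical=[A,B,C,D,E,F,G,H], logical=[B,C,D,E,F,G,H,A]
After op 2 (rotate(+3)): offset=4, physical=[A,B,C,D,E,F,G,H], logical=[E,F,G,H,A,B,C,D]
After op 3 (rotate(+2)): offset=6, physical=[A,B,C,D,E,F,G,H], logical=[G,H,A,B,C,D,E,F]
After op 4 (replace(4, 'l')): offset=6, physical=[A,B,l,D,E,F,G,H], logical=[G,H,A,B,l,D,E,F]
After op 5 (replace(3, 'b')): offset=6, physical=[A,b,l,D,E,F,G,H], logical=[G,H,A,b,l,D,E,F]
After op 6 (replace(2, 'l')): offset=6, physical=[l,b,l,D,E,F,G,H], logical=[G,H,l,b,l,D,E,F]
After op 7 (rotate(+1)): offset=7, physical=[l,b,l,D,E,F,G,H], logical=[H,l,b,l,D,E,F,G]
After op 8 (rotate(+1)): offset=0, physical=[l,b,l,D,E,F,G,H], logical=[l,b,l,D,E,F,G,H]

Answer: l,b,l,D,E,F,G,H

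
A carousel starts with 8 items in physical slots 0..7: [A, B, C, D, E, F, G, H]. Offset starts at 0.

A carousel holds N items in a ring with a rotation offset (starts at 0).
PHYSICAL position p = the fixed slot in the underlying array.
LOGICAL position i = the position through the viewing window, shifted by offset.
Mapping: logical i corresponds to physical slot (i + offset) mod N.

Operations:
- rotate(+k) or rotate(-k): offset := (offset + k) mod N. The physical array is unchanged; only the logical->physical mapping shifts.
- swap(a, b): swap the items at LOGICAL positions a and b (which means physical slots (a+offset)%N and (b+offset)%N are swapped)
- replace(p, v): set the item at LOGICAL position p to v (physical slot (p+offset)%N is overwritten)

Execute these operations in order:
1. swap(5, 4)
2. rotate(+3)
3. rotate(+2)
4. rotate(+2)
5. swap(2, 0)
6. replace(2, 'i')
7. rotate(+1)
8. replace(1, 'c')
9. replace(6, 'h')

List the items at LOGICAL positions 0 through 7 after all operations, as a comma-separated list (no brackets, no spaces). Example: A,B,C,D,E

Answer: A,c,C,D,F,E,h,B

Derivation:
After op 1 (swap(5, 4)): offset=0, physical=[A,B,C,D,F,E,G,H], logical=[A,B,C,D,F,E,G,H]
After op 2 (rotate(+3)): offset=3, physical=[A,B,C,D,F,E,G,H], logical=[D,F,E,G,H,A,B,C]
After op 3 (rotate(+2)): offset=5, physical=[A,B,C,D,F,E,G,H], logical=[E,G,H,A,B,C,D,F]
After op 4 (rotate(+2)): offset=7, physical=[A,B,C,D,F,E,G,H], logical=[H,A,B,C,D,F,E,G]
After op 5 (swap(2, 0)): offset=7, physical=[A,H,C,D,F,E,G,B], logical=[B,A,H,C,D,F,E,G]
After op 6 (replace(2, 'i')): offset=7, physical=[A,i,C,D,F,E,G,B], logical=[B,A,i,C,D,F,E,G]
After op 7 (rotate(+1)): offset=0, physical=[A,i,C,D,F,E,G,B], logical=[A,i,C,D,F,E,G,B]
After op 8 (replace(1, 'c')): offset=0, physical=[A,c,C,D,F,E,G,B], logical=[A,c,C,D,F,E,G,B]
After op 9 (replace(6, 'h')): offset=0, physical=[A,c,C,D,F,E,h,B], logical=[A,c,C,D,F,E,h,B]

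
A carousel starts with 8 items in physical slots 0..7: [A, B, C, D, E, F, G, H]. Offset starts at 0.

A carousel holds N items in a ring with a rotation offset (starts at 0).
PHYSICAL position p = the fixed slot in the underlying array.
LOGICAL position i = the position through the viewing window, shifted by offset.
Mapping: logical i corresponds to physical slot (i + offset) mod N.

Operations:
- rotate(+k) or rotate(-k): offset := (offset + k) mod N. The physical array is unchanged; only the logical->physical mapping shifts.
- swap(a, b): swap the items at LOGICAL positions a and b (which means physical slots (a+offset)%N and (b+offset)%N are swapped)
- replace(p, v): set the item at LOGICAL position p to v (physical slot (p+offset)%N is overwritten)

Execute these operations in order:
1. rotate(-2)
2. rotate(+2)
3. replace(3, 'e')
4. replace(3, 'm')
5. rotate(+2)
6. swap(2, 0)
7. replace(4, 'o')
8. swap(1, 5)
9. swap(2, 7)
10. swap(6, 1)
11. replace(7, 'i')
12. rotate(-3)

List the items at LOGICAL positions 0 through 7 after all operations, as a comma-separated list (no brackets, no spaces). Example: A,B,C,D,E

After op 1 (rotate(-2)): offset=6, physical=[A,B,C,D,E,F,G,H], logical=[G,H,A,B,C,D,E,F]
After op 2 (rotate(+2)): offset=0, physical=[A,B,C,D,E,F,G,H], logical=[A,B,C,D,E,F,G,H]
After op 3 (replace(3, 'e')): offset=0, physical=[A,B,C,e,E,F,G,H], logical=[A,B,C,e,E,F,G,H]
After op 4 (replace(3, 'm')): offset=0, physical=[A,B,C,m,E,F,G,H], logical=[A,B,C,m,E,F,G,H]
After op 5 (rotate(+2)): offset=2, physical=[A,B,C,m,E,F,G,H], logical=[C,m,E,F,G,H,A,B]
After op 6 (swap(2, 0)): offset=2, physical=[A,B,E,m,C,F,G,H], logical=[E,m,C,F,G,H,A,B]
After op 7 (replace(4, 'o')): offset=2, physical=[A,B,E,m,C,F,o,H], logical=[E,m,C,F,o,H,A,B]
After op 8 (swap(1, 5)): offset=2, physical=[A,B,E,H,C,F,o,m], logical=[E,H,C,F,o,m,A,B]
After op 9 (swap(2, 7)): offset=2, physical=[A,C,E,H,B,F,o,m], logical=[E,H,B,F,o,m,A,C]
After op 10 (swap(6, 1)): offset=2, physical=[H,C,E,A,B,F,o,m], logical=[E,A,B,F,o,m,H,C]
After op 11 (replace(7, 'i')): offset=2, physical=[H,i,E,A,B,F,o,m], logical=[E,A,B,F,o,m,H,i]
After op 12 (rotate(-3)): offset=7, physical=[H,i,E,A,B,F,o,m], logical=[m,H,i,E,A,B,F,o]

Answer: m,H,i,E,A,B,F,o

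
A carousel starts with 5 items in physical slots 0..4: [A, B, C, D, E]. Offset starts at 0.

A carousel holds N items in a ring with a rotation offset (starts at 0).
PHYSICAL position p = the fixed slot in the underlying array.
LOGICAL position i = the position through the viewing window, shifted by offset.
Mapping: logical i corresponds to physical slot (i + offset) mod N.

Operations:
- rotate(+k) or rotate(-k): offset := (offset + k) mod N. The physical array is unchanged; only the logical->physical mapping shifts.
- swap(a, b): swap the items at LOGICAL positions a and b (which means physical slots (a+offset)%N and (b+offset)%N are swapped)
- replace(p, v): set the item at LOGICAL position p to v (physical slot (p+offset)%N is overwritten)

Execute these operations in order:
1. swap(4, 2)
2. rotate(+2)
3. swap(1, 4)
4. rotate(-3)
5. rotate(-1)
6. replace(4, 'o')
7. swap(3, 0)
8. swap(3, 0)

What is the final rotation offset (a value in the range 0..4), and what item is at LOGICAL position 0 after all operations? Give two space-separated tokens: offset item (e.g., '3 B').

After op 1 (swap(4, 2)): offset=0, physical=[A,B,E,D,C], logical=[A,B,E,D,C]
After op 2 (rotate(+2)): offset=2, physical=[A,B,E,D,C], logical=[E,D,C,A,B]
After op 3 (swap(1, 4)): offset=2, physical=[A,D,E,B,C], logical=[E,B,C,A,D]
After op 4 (rotate(-3)): offset=4, physical=[A,D,E,B,C], logical=[C,A,D,E,B]
After op 5 (rotate(-1)): offset=3, physical=[A,D,E,B,C], logical=[B,C,A,D,E]
After op 6 (replace(4, 'o')): offset=3, physical=[A,D,o,B,C], logical=[B,C,A,D,o]
After op 7 (swap(3, 0)): offset=3, physical=[A,B,o,D,C], logical=[D,C,A,B,o]
After op 8 (swap(3, 0)): offset=3, physical=[A,D,o,B,C], logical=[B,C,A,D,o]

Answer: 3 B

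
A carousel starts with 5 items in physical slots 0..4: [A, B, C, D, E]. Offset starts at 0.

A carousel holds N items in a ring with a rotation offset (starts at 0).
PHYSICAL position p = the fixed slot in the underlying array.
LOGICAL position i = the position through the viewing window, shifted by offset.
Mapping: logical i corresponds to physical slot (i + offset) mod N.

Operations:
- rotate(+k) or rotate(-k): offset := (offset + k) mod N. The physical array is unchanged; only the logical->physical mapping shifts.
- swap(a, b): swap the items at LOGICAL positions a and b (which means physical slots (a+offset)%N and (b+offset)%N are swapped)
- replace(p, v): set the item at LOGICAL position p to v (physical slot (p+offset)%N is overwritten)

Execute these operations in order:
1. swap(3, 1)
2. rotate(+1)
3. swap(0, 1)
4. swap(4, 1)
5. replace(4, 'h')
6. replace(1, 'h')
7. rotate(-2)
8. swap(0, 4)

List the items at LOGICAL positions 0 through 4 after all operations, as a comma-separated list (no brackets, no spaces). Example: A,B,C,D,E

Answer: B,h,C,h,E

Derivation:
After op 1 (swap(3, 1)): offset=0, physical=[A,D,C,B,E], logical=[A,D,C,B,E]
After op 2 (rotate(+1)): offset=1, physical=[A,D,C,B,E], logical=[D,C,B,E,A]
After op 3 (swap(0, 1)): offset=1, physical=[A,C,D,B,E], logical=[C,D,B,E,A]
After op 4 (swap(4, 1)): offset=1, physical=[D,C,A,B,E], logical=[C,A,B,E,D]
After op 5 (replace(4, 'h')): offset=1, physical=[h,C,A,B,E], logical=[C,A,B,E,h]
After op 6 (replace(1, 'h')): offset=1, physical=[h,C,h,B,E], logical=[C,h,B,E,h]
After op 7 (rotate(-2)): offset=4, physical=[h,C,h,B,E], logical=[E,h,C,h,B]
After op 8 (swap(0, 4)): offset=4, physical=[h,C,h,E,B], logical=[B,h,C,h,E]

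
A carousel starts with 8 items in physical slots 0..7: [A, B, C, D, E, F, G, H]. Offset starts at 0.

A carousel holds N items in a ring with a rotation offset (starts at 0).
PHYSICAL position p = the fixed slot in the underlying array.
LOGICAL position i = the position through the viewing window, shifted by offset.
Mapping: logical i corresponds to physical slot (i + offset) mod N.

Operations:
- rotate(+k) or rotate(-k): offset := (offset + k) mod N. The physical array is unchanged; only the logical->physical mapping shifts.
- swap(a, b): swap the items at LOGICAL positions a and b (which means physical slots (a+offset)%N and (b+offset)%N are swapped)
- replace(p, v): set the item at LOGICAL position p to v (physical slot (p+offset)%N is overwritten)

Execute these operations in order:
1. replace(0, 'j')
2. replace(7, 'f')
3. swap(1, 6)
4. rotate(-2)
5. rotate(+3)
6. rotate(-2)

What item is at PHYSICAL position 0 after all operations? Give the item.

Answer: j

Derivation:
After op 1 (replace(0, 'j')): offset=0, physical=[j,B,C,D,E,F,G,H], logical=[j,B,C,D,E,F,G,H]
After op 2 (replace(7, 'f')): offset=0, physical=[j,B,C,D,E,F,G,f], logical=[j,B,C,D,E,F,G,f]
After op 3 (swap(1, 6)): offset=0, physical=[j,G,C,D,E,F,B,f], logical=[j,G,C,D,E,F,B,f]
After op 4 (rotate(-2)): offset=6, physical=[j,G,C,D,E,F,B,f], logical=[B,f,j,G,C,D,E,F]
After op 5 (rotate(+3)): offset=1, physical=[j,G,C,D,E,F,B,f], logical=[G,C,D,E,F,B,f,j]
After op 6 (rotate(-2)): offset=7, physical=[j,G,C,D,E,F,B,f], logical=[f,j,G,C,D,E,F,B]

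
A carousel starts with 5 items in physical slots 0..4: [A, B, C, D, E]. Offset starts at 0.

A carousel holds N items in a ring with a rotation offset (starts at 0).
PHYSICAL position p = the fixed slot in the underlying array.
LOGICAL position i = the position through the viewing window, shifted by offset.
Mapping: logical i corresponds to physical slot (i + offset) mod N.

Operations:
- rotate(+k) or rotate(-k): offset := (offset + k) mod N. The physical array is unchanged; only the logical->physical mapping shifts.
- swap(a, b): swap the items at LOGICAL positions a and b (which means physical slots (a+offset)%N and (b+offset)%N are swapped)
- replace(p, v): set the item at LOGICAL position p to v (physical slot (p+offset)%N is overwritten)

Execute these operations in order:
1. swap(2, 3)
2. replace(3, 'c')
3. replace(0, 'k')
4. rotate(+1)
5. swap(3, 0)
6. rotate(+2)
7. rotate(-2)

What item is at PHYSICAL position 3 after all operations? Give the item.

After op 1 (swap(2, 3)): offset=0, physical=[A,B,D,C,E], logical=[A,B,D,C,E]
After op 2 (replace(3, 'c')): offset=0, physical=[A,B,D,c,E], logical=[A,B,D,c,E]
After op 3 (replace(0, 'k')): offset=0, physical=[k,B,D,c,E], logical=[k,B,D,c,E]
After op 4 (rotate(+1)): offset=1, physical=[k,B,D,c,E], logical=[B,D,c,E,k]
After op 5 (swap(3, 0)): offset=1, physical=[k,E,D,c,B], logical=[E,D,c,B,k]
After op 6 (rotate(+2)): offset=3, physical=[k,E,D,c,B], logical=[c,B,k,E,D]
After op 7 (rotate(-2)): offset=1, physical=[k,E,D,c,B], logical=[E,D,c,B,k]

Answer: c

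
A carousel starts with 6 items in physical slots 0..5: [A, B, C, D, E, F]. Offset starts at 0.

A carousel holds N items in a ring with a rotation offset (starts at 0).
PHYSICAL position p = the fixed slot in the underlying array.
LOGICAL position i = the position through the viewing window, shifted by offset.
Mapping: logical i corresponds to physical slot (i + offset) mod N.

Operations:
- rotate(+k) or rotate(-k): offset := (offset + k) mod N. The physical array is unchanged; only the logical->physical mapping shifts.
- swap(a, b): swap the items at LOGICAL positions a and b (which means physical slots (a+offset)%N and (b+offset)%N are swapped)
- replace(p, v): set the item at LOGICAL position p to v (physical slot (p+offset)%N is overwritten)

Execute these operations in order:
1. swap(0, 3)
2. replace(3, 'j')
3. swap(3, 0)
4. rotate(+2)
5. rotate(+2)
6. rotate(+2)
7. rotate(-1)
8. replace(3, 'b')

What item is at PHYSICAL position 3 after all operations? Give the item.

Answer: D

Derivation:
After op 1 (swap(0, 3)): offset=0, physical=[D,B,C,A,E,F], logical=[D,B,C,A,E,F]
After op 2 (replace(3, 'j')): offset=0, physical=[D,B,C,j,E,F], logical=[D,B,C,j,E,F]
After op 3 (swap(3, 0)): offset=0, physical=[j,B,C,D,E,F], logical=[j,B,C,D,E,F]
After op 4 (rotate(+2)): offset=2, physical=[j,B,C,D,E,F], logical=[C,D,E,F,j,B]
After op 5 (rotate(+2)): offset=4, physical=[j,B,C,D,E,F], logical=[E,F,j,B,C,D]
After op 6 (rotate(+2)): offset=0, physical=[j,B,C,D,E,F], logical=[j,B,C,D,E,F]
After op 7 (rotate(-1)): offset=5, physical=[j,B,C,D,E,F], logical=[F,j,B,C,D,E]
After op 8 (replace(3, 'b')): offset=5, physical=[j,B,b,D,E,F], logical=[F,j,B,b,D,E]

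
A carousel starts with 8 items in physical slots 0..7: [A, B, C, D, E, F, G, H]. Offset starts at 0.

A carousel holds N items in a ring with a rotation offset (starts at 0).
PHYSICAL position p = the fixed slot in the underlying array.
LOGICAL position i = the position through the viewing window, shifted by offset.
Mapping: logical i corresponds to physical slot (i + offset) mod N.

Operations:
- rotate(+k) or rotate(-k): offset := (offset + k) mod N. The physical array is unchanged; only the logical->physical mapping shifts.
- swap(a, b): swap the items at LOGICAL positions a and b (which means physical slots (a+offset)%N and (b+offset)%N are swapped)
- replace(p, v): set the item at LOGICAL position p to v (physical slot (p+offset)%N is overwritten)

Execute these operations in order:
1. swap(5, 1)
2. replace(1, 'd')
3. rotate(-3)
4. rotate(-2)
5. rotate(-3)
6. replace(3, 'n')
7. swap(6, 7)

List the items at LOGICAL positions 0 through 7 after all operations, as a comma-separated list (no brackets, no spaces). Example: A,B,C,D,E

Answer: A,d,C,n,E,B,H,G

Derivation:
After op 1 (swap(5, 1)): offset=0, physical=[A,F,C,D,E,B,G,H], logical=[A,F,C,D,E,B,G,H]
After op 2 (replace(1, 'd')): offset=0, physical=[A,d,C,D,E,B,G,H], logical=[A,d,C,D,E,B,G,H]
After op 3 (rotate(-3)): offset=5, physical=[A,d,C,D,E,B,G,H], logical=[B,G,H,A,d,C,D,E]
After op 4 (rotate(-2)): offset=3, physical=[A,d,C,D,E,B,G,H], logical=[D,E,B,G,H,A,d,C]
After op 5 (rotate(-3)): offset=0, physical=[A,d,C,D,E,B,G,H], logical=[A,d,C,D,E,B,G,H]
After op 6 (replace(3, 'n')): offset=0, physical=[A,d,C,n,E,B,G,H], logical=[A,d,C,n,E,B,G,H]
After op 7 (swap(6, 7)): offset=0, physical=[A,d,C,n,E,B,H,G], logical=[A,d,C,n,E,B,H,G]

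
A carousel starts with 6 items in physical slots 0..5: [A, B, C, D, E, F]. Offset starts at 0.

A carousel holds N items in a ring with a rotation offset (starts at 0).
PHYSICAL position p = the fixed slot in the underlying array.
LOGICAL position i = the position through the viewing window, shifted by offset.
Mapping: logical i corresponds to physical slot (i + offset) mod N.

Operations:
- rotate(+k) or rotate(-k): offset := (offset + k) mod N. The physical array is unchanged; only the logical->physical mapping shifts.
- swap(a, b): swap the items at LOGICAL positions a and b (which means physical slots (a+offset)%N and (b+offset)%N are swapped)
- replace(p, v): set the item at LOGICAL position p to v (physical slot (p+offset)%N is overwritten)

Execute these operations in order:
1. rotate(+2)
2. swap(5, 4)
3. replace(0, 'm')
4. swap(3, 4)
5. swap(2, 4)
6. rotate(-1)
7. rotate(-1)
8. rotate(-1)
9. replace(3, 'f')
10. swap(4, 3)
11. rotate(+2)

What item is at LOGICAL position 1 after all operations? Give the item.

After op 1 (rotate(+2)): offset=2, physical=[A,B,C,D,E,F], logical=[C,D,E,F,A,B]
After op 2 (swap(5, 4)): offset=2, physical=[B,A,C,D,E,F], logical=[C,D,E,F,B,A]
After op 3 (replace(0, 'm')): offset=2, physical=[B,A,m,D,E,F], logical=[m,D,E,F,B,A]
After op 4 (swap(3, 4)): offset=2, physical=[F,A,m,D,E,B], logical=[m,D,E,B,F,A]
After op 5 (swap(2, 4)): offset=2, physical=[E,A,m,D,F,B], logical=[m,D,F,B,E,A]
After op 6 (rotate(-1)): offset=1, physical=[E,A,m,D,F,B], logical=[A,m,D,F,B,E]
After op 7 (rotate(-1)): offset=0, physical=[E,A,m,D,F,B], logical=[E,A,m,D,F,B]
After op 8 (rotate(-1)): offset=5, physical=[E,A,m,D,F,B], logical=[B,E,A,m,D,F]
After op 9 (replace(3, 'f')): offset=5, physical=[E,A,f,D,F,B], logical=[B,E,A,f,D,F]
After op 10 (swap(4, 3)): offset=5, physical=[E,A,D,f,F,B], logical=[B,E,A,D,f,F]
After op 11 (rotate(+2)): offset=1, physical=[E,A,D,f,F,B], logical=[A,D,f,F,B,E]

Answer: D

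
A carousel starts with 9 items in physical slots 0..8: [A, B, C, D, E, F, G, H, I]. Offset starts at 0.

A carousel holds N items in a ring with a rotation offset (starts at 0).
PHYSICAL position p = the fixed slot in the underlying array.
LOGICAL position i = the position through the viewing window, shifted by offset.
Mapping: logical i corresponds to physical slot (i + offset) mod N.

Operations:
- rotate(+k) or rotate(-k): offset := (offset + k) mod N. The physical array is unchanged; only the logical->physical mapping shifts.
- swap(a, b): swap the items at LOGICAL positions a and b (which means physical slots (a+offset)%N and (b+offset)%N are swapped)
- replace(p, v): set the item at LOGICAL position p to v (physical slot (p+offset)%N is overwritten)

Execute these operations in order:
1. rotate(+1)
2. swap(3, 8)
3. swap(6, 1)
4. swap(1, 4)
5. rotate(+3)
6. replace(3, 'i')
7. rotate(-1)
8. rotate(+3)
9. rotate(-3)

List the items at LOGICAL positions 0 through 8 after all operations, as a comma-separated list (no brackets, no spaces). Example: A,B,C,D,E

After op 1 (rotate(+1)): offset=1, physical=[A,B,C,D,E,F,G,H,I], logical=[B,C,D,E,F,G,H,I,A]
After op 2 (swap(3, 8)): offset=1, physical=[E,B,C,D,A,F,G,H,I], logical=[B,C,D,A,F,G,H,I,E]
After op 3 (swap(6, 1)): offset=1, physical=[E,B,H,D,A,F,G,C,I], logical=[B,H,D,A,F,G,C,I,E]
After op 4 (swap(1, 4)): offset=1, physical=[E,B,F,D,A,H,G,C,I], logical=[B,F,D,A,H,G,C,I,E]
After op 5 (rotate(+3)): offset=4, physical=[E,B,F,D,A,H,G,C,I], logical=[A,H,G,C,I,E,B,F,D]
After op 6 (replace(3, 'i')): offset=4, physical=[E,B,F,D,A,H,G,i,I], logical=[A,H,G,i,I,E,B,F,D]
After op 7 (rotate(-1)): offset=3, physical=[E,B,F,D,A,H,G,i,I], logical=[D,A,H,G,i,I,E,B,F]
After op 8 (rotate(+3)): offset=6, physical=[E,B,F,D,A,H,G,i,I], logical=[G,i,I,E,B,F,D,A,H]
After op 9 (rotate(-3)): offset=3, physical=[E,B,F,D,A,H,G,i,I], logical=[D,A,H,G,i,I,E,B,F]

Answer: D,A,H,G,i,I,E,B,F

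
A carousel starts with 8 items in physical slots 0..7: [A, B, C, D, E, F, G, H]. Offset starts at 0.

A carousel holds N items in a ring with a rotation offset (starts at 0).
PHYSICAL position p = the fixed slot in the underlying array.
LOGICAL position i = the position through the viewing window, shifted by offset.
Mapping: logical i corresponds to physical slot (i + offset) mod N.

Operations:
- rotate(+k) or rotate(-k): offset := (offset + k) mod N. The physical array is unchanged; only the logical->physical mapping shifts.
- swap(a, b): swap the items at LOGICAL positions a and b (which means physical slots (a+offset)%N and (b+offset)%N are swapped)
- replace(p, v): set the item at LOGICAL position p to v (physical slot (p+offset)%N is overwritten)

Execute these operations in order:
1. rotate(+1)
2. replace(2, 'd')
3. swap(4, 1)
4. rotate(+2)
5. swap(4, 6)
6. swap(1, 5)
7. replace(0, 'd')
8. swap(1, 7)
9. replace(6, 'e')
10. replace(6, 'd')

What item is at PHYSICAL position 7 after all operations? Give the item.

Answer: B

Derivation:
After op 1 (rotate(+1)): offset=1, physical=[A,B,C,D,E,F,G,H], logical=[B,C,D,E,F,G,H,A]
After op 2 (replace(2, 'd')): offset=1, physical=[A,B,C,d,E,F,G,H], logical=[B,C,d,E,F,G,H,A]
After op 3 (swap(4, 1)): offset=1, physical=[A,B,F,d,E,C,G,H], logical=[B,F,d,E,C,G,H,A]
After op 4 (rotate(+2)): offset=3, physical=[A,B,F,d,E,C,G,H], logical=[d,E,C,G,H,A,B,F]
After op 5 (swap(4, 6)): offset=3, physical=[A,H,F,d,E,C,G,B], logical=[d,E,C,G,B,A,H,F]
After op 6 (swap(1, 5)): offset=3, physical=[E,H,F,d,A,C,G,B], logical=[d,A,C,G,B,E,H,F]
After op 7 (replace(0, 'd')): offset=3, physical=[E,H,F,d,A,C,G,B], logical=[d,A,C,G,B,E,H,F]
After op 8 (swap(1, 7)): offset=3, physical=[E,H,A,d,F,C,G,B], logical=[d,F,C,G,B,E,H,A]
After op 9 (replace(6, 'e')): offset=3, physical=[E,e,A,d,F,C,G,B], logical=[d,F,C,G,B,E,e,A]
After op 10 (replace(6, 'd')): offset=3, physical=[E,d,A,d,F,C,G,B], logical=[d,F,C,G,B,E,d,A]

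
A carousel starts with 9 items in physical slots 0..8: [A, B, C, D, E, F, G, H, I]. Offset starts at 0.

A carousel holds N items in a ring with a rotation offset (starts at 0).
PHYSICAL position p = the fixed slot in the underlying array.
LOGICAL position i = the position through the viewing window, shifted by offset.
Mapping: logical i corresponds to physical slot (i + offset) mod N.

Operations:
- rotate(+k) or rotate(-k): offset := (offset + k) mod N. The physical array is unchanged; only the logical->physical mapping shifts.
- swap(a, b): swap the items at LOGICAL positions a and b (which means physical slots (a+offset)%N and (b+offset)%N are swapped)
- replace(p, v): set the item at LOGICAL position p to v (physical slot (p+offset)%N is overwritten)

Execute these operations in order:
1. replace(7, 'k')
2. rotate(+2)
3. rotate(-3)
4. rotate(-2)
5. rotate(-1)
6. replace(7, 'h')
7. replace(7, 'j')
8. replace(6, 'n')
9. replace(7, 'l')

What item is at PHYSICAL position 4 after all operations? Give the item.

After op 1 (replace(7, 'k')): offset=0, physical=[A,B,C,D,E,F,G,k,I], logical=[A,B,C,D,E,F,G,k,I]
After op 2 (rotate(+2)): offset=2, physical=[A,B,C,D,E,F,G,k,I], logical=[C,D,E,F,G,k,I,A,B]
After op 3 (rotate(-3)): offset=8, physical=[A,B,C,D,E,F,G,k,I], logical=[I,A,B,C,D,E,F,G,k]
After op 4 (rotate(-2)): offset=6, physical=[A,B,C,D,E,F,G,k,I], logical=[G,k,I,A,B,C,D,E,F]
After op 5 (rotate(-1)): offset=5, physical=[A,B,C,D,E,F,G,k,I], logical=[F,G,k,I,A,B,C,D,E]
After op 6 (replace(7, 'h')): offset=5, physical=[A,B,C,h,E,F,G,k,I], logical=[F,G,k,I,A,B,C,h,E]
After op 7 (replace(7, 'j')): offset=5, physical=[A,B,C,j,E,F,G,k,I], logical=[F,G,k,I,A,B,C,j,E]
After op 8 (replace(6, 'n')): offset=5, physical=[A,B,n,j,E,F,G,k,I], logical=[F,G,k,I,A,B,n,j,E]
After op 9 (replace(7, 'l')): offset=5, physical=[A,B,n,l,E,F,G,k,I], logical=[F,G,k,I,A,B,n,l,E]

Answer: E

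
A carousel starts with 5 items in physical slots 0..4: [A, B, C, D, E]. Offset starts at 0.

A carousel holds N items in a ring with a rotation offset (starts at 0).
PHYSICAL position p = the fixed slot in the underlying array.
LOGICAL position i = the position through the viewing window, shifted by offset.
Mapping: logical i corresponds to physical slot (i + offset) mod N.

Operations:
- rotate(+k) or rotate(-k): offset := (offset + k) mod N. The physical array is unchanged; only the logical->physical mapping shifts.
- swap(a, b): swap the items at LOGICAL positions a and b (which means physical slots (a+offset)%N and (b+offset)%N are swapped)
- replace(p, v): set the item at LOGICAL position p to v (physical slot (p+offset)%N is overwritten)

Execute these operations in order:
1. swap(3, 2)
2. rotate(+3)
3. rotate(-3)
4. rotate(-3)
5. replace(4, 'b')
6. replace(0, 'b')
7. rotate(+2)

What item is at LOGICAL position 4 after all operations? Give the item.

After op 1 (swap(3, 2)): offset=0, physical=[A,B,D,C,E], logical=[A,B,D,C,E]
After op 2 (rotate(+3)): offset=3, physical=[A,B,D,C,E], logical=[C,E,A,B,D]
After op 3 (rotate(-3)): offset=0, physical=[A,B,D,C,E], logical=[A,B,D,C,E]
After op 4 (rotate(-3)): offset=2, physical=[A,B,D,C,E], logical=[D,C,E,A,B]
After op 5 (replace(4, 'b')): offset=2, physical=[A,b,D,C,E], logical=[D,C,E,A,b]
After op 6 (replace(0, 'b')): offset=2, physical=[A,b,b,C,E], logical=[b,C,E,A,b]
After op 7 (rotate(+2)): offset=4, physical=[A,b,b,C,E], logical=[E,A,b,b,C]

Answer: C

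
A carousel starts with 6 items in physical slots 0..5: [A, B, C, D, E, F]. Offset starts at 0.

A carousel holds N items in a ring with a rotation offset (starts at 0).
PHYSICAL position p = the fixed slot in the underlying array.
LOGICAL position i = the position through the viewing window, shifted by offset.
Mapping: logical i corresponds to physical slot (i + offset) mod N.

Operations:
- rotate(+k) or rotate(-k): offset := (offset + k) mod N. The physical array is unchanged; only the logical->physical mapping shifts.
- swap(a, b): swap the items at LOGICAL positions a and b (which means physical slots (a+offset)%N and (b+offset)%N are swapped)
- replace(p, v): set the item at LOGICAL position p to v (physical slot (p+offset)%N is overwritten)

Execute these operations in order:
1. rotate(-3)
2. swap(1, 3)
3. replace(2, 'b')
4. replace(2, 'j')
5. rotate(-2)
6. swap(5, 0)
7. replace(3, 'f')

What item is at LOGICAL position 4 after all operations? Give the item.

Answer: j

Derivation:
After op 1 (rotate(-3)): offset=3, physical=[A,B,C,D,E,F], logical=[D,E,F,A,B,C]
After op 2 (swap(1, 3)): offset=3, physical=[E,B,C,D,A,F], logical=[D,A,F,E,B,C]
After op 3 (replace(2, 'b')): offset=3, physical=[E,B,C,D,A,b], logical=[D,A,b,E,B,C]
After op 4 (replace(2, 'j')): offset=3, physical=[E,B,C,D,A,j], logical=[D,A,j,E,B,C]
After op 5 (rotate(-2)): offset=1, physical=[E,B,C,D,A,j], logical=[B,C,D,A,j,E]
After op 6 (swap(5, 0)): offset=1, physical=[B,E,C,D,A,j], logical=[E,C,D,A,j,B]
After op 7 (replace(3, 'f')): offset=1, physical=[B,E,C,D,f,j], logical=[E,C,D,f,j,B]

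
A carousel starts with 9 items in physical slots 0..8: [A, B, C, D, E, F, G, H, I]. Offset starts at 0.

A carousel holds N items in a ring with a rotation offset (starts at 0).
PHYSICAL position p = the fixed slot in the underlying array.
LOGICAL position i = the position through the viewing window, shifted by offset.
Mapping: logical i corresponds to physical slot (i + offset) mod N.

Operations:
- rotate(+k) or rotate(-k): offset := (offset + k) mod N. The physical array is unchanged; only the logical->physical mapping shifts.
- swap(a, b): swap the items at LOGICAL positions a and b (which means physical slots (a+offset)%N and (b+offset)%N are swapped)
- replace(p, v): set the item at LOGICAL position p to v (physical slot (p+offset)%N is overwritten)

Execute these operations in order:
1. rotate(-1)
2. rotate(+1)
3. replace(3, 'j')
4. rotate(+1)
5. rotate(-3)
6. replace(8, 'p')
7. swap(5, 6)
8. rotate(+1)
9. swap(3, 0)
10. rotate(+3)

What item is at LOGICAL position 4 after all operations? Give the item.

Answer: p

Derivation:
After op 1 (rotate(-1)): offset=8, physical=[A,B,C,D,E,F,G,H,I], logical=[I,A,B,C,D,E,F,G,H]
After op 2 (rotate(+1)): offset=0, physical=[A,B,C,D,E,F,G,H,I], logical=[A,B,C,D,E,F,G,H,I]
After op 3 (replace(3, 'j')): offset=0, physical=[A,B,C,j,E,F,G,H,I], logical=[A,B,C,j,E,F,G,H,I]
After op 4 (rotate(+1)): offset=1, physical=[A,B,C,j,E,F,G,H,I], logical=[B,C,j,E,F,G,H,I,A]
After op 5 (rotate(-3)): offset=7, physical=[A,B,C,j,E,F,G,H,I], logical=[H,I,A,B,C,j,E,F,G]
After op 6 (replace(8, 'p')): offset=7, physical=[A,B,C,j,E,F,p,H,I], logical=[H,I,A,B,C,j,E,F,p]
After op 7 (swap(5, 6)): offset=7, physical=[A,B,C,E,j,F,p,H,I], logical=[H,I,A,B,C,E,j,F,p]
After op 8 (rotate(+1)): offset=8, physical=[A,B,C,E,j,F,p,H,I], logical=[I,A,B,C,E,j,F,p,H]
After op 9 (swap(3, 0)): offset=8, physical=[A,B,I,E,j,F,p,H,C], logical=[C,A,B,I,E,j,F,p,H]
After op 10 (rotate(+3)): offset=2, physical=[A,B,I,E,j,F,p,H,C], logical=[I,E,j,F,p,H,C,A,B]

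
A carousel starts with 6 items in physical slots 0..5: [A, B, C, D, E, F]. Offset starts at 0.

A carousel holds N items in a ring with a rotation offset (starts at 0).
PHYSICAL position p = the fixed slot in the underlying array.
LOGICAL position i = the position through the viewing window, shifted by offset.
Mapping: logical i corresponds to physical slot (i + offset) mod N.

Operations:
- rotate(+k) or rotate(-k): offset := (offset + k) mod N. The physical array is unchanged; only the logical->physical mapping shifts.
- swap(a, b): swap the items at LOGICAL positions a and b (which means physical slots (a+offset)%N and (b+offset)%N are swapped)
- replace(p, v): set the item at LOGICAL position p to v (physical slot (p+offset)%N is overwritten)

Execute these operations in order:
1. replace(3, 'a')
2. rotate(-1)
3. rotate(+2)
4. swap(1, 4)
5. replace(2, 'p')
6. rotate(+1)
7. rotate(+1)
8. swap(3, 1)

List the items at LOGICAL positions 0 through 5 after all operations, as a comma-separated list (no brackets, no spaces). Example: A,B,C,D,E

After op 1 (replace(3, 'a')): offset=0, physical=[A,B,C,a,E,F], logical=[A,B,C,a,E,F]
After op 2 (rotate(-1)): offset=5, physical=[A,B,C,a,E,F], logical=[F,A,B,C,a,E]
After op 3 (rotate(+2)): offset=1, physical=[A,B,C,a,E,F], logical=[B,C,a,E,F,A]
After op 4 (swap(1, 4)): offset=1, physical=[A,B,F,a,E,C], logical=[B,F,a,E,C,A]
After op 5 (replace(2, 'p')): offset=1, physical=[A,B,F,p,E,C], logical=[B,F,p,E,C,A]
After op 6 (rotate(+1)): offset=2, physical=[A,B,F,p,E,C], logical=[F,p,E,C,A,B]
After op 7 (rotate(+1)): offset=3, physical=[A,B,F,p,E,C], logical=[p,E,C,A,B,F]
After op 8 (swap(3, 1)): offset=3, physical=[E,B,F,p,A,C], logical=[p,A,C,E,B,F]

Answer: p,A,C,E,B,F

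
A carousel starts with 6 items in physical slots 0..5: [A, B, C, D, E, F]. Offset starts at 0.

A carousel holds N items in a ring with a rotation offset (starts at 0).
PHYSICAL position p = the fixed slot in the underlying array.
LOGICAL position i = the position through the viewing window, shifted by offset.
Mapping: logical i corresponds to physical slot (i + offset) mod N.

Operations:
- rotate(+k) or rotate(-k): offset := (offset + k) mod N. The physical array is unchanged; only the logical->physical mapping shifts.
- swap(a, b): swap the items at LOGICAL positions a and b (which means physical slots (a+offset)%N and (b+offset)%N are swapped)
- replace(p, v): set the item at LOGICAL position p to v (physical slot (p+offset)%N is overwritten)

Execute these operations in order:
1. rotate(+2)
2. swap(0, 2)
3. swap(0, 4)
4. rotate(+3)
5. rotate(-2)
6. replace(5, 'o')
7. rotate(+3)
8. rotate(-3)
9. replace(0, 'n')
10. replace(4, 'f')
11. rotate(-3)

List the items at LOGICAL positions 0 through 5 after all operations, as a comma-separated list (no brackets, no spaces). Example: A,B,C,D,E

Answer: E,f,o,n,C,F

Derivation:
After op 1 (rotate(+2)): offset=2, physical=[A,B,C,D,E,F], logical=[C,D,E,F,A,B]
After op 2 (swap(0, 2)): offset=2, physical=[A,B,E,D,C,F], logical=[E,D,C,F,A,B]
After op 3 (swap(0, 4)): offset=2, physical=[E,B,A,D,C,F], logical=[A,D,C,F,E,B]
After op 4 (rotate(+3)): offset=5, physical=[E,B,A,D,C,F], logical=[F,E,B,A,D,C]
After op 5 (rotate(-2)): offset=3, physical=[E,B,A,D,C,F], logical=[D,C,F,E,B,A]
After op 6 (replace(5, 'o')): offset=3, physical=[E,B,o,D,C,F], logical=[D,C,F,E,B,o]
After op 7 (rotate(+3)): offset=0, physical=[E,B,o,D,C,F], logical=[E,B,o,D,C,F]
After op 8 (rotate(-3)): offset=3, physical=[E,B,o,D,C,F], logical=[D,C,F,E,B,o]
After op 9 (replace(0, 'n')): offset=3, physical=[E,B,o,n,C,F], logical=[n,C,F,E,B,o]
After op 10 (replace(4, 'f')): offset=3, physical=[E,f,o,n,C,F], logical=[n,C,F,E,f,o]
After op 11 (rotate(-3)): offset=0, physical=[E,f,o,n,C,F], logical=[E,f,o,n,C,F]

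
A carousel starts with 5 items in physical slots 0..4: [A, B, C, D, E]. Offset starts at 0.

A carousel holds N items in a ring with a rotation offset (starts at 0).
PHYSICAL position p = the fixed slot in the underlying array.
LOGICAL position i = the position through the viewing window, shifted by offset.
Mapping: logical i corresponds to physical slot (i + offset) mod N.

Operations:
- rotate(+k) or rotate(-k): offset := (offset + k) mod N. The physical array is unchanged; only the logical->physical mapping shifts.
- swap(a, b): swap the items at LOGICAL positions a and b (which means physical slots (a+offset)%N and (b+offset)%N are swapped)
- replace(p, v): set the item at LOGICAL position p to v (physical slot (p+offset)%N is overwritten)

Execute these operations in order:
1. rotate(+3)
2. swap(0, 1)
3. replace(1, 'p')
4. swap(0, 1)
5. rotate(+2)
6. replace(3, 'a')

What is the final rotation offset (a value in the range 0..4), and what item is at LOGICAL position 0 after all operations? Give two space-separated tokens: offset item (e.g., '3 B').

Answer: 0 A

Derivation:
After op 1 (rotate(+3)): offset=3, physical=[A,B,C,D,E], logical=[D,E,A,B,C]
After op 2 (swap(0, 1)): offset=3, physical=[A,B,C,E,D], logical=[E,D,A,B,C]
After op 3 (replace(1, 'p')): offset=3, physical=[A,B,C,E,p], logical=[E,p,A,B,C]
After op 4 (swap(0, 1)): offset=3, physical=[A,B,C,p,E], logical=[p,E,A,B,C]
After op 5 (rotate(+2)): offset=0, physical=[A,B,C,p,E], logical=[A,B,C,p,E]
After op 6 (replace(3, 'a')): offset=0, physical=[A,B,C,a,E], logical=[A,B,C,a,E]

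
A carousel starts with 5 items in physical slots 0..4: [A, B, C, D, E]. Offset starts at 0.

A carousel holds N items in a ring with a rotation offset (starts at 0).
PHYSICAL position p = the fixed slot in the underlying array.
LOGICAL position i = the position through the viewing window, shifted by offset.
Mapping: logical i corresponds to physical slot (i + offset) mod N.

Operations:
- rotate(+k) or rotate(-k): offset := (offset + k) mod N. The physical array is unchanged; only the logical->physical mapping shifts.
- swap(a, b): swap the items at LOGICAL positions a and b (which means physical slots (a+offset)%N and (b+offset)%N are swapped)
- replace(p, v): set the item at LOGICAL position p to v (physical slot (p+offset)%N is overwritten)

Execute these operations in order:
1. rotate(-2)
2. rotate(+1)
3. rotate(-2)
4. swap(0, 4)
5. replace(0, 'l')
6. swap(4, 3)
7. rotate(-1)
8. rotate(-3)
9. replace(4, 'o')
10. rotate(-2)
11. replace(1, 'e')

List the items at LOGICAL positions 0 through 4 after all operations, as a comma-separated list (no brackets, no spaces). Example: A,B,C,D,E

After op 1 (rotate(-2)): offset=3, physical=[A,B,C,D,E], logical=[D,E,A,B,C]
After op 2 (rotate(+1)): offset=4, physical=[A,B,C,D,E], logical=[E,A,B,C,D]
After op 3 (rotate(-2)): offset=2, physical=[A,B,C,D,E], logical=[C,D,E,A,B]
After op 4 (swap(0, 4)): offset=2, physical=[A,C,B,D,E], logical=[B,D,E,A,C]
After op 5 (replace(0, 'l')): offset=2, physical=[A,C,l,D,E], logical=[l,D,E,A,C]
After op 6 (swap(4, 3)): offset=2, physical=[C,A,l,D,E], logical=[l,D,E,C,A]
After op 7 (rotate(-1)): offset=1, physical=[C,A,l,D,E], logical=[A,l,D,E,C]
After op 8 (rotate(-3)): offset=3, physical=[C,A,l,D,E], logical=[D,E,C,A,l]
After op 9 (replace(4, 'o')): offset=3, physical=[C,A,o,D,E], logical=[D,E,C,A,o]
After op 10 (rotate(-2)): offset=1, physical=[C,A,o,D,E], logical=[A,o,D,E,C]
After op 11 (replace(1, 'e')): offset=1, physical=[C,A,e,D,E], logical=[A,e,D,E,C]

Answer: A,e,D,E,C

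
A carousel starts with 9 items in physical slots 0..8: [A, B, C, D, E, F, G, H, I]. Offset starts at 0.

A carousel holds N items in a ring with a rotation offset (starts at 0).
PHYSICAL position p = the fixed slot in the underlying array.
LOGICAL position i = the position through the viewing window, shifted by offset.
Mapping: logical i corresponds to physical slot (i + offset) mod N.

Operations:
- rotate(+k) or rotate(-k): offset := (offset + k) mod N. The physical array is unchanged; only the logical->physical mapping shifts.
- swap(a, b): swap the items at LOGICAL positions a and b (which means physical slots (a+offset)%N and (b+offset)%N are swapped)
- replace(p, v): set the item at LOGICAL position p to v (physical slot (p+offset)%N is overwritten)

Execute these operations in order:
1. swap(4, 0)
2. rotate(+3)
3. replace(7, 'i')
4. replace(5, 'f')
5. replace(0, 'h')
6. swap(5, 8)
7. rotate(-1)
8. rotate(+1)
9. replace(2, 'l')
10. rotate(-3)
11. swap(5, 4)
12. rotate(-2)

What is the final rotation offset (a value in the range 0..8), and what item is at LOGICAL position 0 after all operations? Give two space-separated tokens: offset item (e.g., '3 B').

Answer: 7 H

Derivation:
After op 1 (swap(4, 0)): offset=0, physical=[E,B,C,D,A,F,G,H,I], logical=[E,B,C,D,A,F,G,H,I]
After op 2 (rotate(+3)): offset=3, physical=[E,B,C,D,A,F,G,H,I], logical=[D,A,F,G,H,I,E,B,C]
After op 3 (replace(7, 'i')): offset=3, physical=[E,i,C,D,A,F,G,H,I], logical=[D,A,F,G,H,I,E,i,C]
After op 4 (replace(5, 'f')): offset=3, physical=[E,i,C,D,A,F,G,H,f], logical=[D,A,F,G,H,f,E,i,C]
After op 5 (replace(0, 'h')): offset=3, physical=[E,i,C,h,A,F,G,H,f], logical=[h,A,F,G,H,f,E,i,C]
After op 6 (swap(5, 8)): offset=3, physical=[E,i,f,h,A,F,G,H,C], logical=[h,A,F,G,H,C,E,i,f]
After op 7 (rotate(-1)): offset=2, physical=[E,i,f,h,A,F,G,H,C], logical=[f,h,A,F,G,H,C,E,i]
After op 8 (rotate(+1)): offset=3, physical=[E,i,f,h,A,F,G,H,C], logical=[h,A,F,G,H,C,E,i,f]
After op 9 (replace(2, 'l')): offset=3, physical=[E,i,f,h,A,l,G,H,C], logical=[h,A,l,G,H,C,E,i,f]
After op 10 (rotate(-3)): offset=0, physical=[E,i,f,h,A,l,G,H,C], logical=[E,i,f,h,A,l,G,H,C]
After op 11 (swap(5, 4)): offset=0, physical=[E,i,f,h,l,A,G,H,C], logical=[E,i,f,h,l,A,G,H,C]
After op 12 (rotate(-2)): offset=7, physical=[E,i,f,h,l,A,G,H,C], logical=[H,C,E,i,f,h,l,A,G]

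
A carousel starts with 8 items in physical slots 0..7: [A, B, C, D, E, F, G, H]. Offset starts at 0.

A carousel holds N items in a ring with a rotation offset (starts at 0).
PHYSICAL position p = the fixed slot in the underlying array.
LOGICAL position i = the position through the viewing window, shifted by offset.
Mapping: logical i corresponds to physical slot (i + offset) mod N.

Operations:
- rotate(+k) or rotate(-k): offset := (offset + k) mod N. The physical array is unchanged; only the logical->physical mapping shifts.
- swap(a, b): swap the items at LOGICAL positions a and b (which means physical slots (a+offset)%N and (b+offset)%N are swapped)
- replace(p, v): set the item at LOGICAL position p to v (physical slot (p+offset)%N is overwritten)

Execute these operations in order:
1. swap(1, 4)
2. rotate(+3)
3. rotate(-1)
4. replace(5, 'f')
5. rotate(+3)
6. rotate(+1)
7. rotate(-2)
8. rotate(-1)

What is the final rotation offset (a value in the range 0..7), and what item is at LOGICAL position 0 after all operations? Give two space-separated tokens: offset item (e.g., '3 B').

Answer: 3 D

Derivation:
After op 1 (swap(1, 4)): offset=0, physical=[A,E,C,D,B,F,G,H], logical=[A,E,C,D,B,F,G,H]
After op 2 (rotate(+3)): offset=3, physical=[A,E,C,D,B,F,G,H], logical=[D,B,F,G,H,A,E,C]
After op 3 (rotate(-1)): offset=2, physical=[A,E,C,D,B,F,G,H], logical=[C,D,B,F,G,H,A,E]
After op 4 (replace(5, 'f')): offset=2, physical=[A,E,C,D,B,F,G,f], logical=[C,D,B,F,G,f,A,E]
After op 5 (rotate(+3)): offset=5, physical=[A,E,C,D,B,F,G,f], logical=[F,G,f,A,E,C,D,B]
After op 6 (rotate(+1)): offset=6, physical=[A,E,C,D,B,F,G,f], logical=[G,f,A,E,C,D,B,F]
After op 7 (rotate(-2)): offset=4, physical=[A,E,C,D,B,F,G,f], logical=[B,F,G,f,A,E,C,D]
After op 8 (rotate(-1)): offset=3, physical=[A,E,C,D,B,F,G,f], logical=[D,B,F,G,f,A,E,C]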